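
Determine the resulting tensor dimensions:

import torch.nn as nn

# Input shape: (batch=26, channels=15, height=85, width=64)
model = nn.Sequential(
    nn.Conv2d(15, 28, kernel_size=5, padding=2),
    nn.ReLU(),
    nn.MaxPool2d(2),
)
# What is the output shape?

Input shape: (26, 15, 85, 64)
  -> after Conv2d: (26, 28, 85, 64)
  -> after ReLU: (26, 28, 85, 64)
Output shape: (26, 28, 42, 32)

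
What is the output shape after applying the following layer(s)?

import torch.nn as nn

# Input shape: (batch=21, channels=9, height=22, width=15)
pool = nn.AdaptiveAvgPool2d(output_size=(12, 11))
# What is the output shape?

Input shape: (21, 9, 22, 15)
Output shape: (21, 9, 12, 11)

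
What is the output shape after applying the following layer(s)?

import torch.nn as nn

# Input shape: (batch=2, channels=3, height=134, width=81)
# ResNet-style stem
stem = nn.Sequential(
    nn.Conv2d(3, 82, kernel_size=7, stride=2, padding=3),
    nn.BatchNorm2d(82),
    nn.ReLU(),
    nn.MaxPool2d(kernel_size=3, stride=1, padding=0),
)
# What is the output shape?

Input shape: (2, 3, 134, 81)
  -> after Conv2d 7x7 stride=2: (2, 82, 67, 41)
Output shape: (2, 82, 65, 39)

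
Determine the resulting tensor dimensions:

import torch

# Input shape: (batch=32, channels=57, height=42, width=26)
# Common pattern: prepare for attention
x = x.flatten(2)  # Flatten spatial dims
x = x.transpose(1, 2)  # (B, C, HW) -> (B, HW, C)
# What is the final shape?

Input shape: (32, 57, 42, 26)
  -> after flatten(2): (32, 57, 1092)
Output shape: (32, 1092, 57)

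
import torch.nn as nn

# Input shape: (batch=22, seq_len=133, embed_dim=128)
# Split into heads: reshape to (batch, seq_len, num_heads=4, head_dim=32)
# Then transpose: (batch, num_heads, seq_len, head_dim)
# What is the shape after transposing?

Input shape: (22, 133, 128)
  -> after reshape: (22, 133, 4, 32)
Output shape: (22, 4, 133, 32)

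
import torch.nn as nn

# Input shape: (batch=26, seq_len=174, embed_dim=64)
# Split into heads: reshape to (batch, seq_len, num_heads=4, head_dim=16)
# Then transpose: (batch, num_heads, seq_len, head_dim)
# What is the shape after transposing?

Input shape: (26, 174, 64)
  -> after reshape: (26, 174, 4, 16)
Output shape: (26, 4, 174, 16)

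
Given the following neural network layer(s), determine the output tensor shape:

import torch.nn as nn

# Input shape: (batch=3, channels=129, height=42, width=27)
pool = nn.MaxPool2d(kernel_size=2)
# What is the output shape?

Input shape: (3, 129, 42, 27)
Output shape: (3, 129, 21, 13)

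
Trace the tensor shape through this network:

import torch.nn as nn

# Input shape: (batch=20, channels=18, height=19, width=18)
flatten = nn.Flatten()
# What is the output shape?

Input shape: (20, 18, 19, 18)
Output shape: (20, 6156)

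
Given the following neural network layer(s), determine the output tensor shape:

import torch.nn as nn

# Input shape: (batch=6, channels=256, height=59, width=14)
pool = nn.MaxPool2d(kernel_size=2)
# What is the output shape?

Input shape: (6, 256, 59, 14)
Output shape: (6, 256, 29, 7)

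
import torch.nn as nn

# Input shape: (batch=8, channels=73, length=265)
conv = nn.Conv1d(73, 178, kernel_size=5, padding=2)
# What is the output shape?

Input shape: (8, 73, 265)
Output shape: (8, 178, 265)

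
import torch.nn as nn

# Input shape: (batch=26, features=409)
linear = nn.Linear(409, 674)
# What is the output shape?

Input shape: (26, 409)
Output shape: (26, 674)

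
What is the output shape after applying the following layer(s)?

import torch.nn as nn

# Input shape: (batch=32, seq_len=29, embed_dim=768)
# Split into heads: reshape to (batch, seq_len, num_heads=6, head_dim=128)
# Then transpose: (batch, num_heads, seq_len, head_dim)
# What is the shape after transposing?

Input shape: (32, 29, 768)
  -> after reshape: (32, 29, 6, 128)
Output shape: (32, 6, 29, 128)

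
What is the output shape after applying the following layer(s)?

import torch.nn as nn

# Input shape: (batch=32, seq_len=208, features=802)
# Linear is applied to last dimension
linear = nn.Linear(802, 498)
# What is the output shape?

Input shape: (32, 208, 802)
Output shape: (32, 208, 498)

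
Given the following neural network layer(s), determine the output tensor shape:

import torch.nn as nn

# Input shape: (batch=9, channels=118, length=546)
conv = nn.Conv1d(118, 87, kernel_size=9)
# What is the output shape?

Input shape: (9, 118, 546)
Output shape: (9, 87, 538)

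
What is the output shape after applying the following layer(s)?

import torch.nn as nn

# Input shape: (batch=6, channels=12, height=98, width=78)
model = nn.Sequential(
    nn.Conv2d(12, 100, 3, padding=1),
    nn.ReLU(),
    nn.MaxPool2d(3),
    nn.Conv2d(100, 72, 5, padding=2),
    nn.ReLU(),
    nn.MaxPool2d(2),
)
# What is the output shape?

Input shape: (6, 12, 98, 78)
  -> after first Conv2d: (6, 100, 98, 78)
  -> after first MaxPool2d: (6, 100, 32, 26)
  -> after second Conv2d: (6, 72, 32, 26)
Output shape: (6, 72, 16, 13)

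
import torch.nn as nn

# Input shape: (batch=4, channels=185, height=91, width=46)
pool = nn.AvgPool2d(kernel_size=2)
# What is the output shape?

Input shape: (4, 185, 91, 46)
Output shape: (4, 185, 45, 23)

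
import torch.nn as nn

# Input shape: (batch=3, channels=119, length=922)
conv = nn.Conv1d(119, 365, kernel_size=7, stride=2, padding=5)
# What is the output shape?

Input shape: (3, 119, 922)
Output shape: (3, 365, 463)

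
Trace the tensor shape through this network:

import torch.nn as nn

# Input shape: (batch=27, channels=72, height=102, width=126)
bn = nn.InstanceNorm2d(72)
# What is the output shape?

Input shape: (27, 72, 102, 126)
Output shape: (27, 72, 102, 126)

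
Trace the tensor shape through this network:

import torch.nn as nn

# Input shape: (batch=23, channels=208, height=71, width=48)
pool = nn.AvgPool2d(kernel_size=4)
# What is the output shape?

Input shape: (23, 208, 71, 48)
Output shape: (23, 208, 17, 12)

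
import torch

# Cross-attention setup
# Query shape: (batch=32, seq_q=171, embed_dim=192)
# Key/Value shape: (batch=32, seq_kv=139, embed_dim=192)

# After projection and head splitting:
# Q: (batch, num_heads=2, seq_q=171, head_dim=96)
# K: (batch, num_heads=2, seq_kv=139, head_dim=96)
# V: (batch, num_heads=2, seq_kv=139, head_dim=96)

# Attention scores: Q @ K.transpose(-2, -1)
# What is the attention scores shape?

Input shape: (32, 171, 192)
Output shape: (32, 2, 171, 139)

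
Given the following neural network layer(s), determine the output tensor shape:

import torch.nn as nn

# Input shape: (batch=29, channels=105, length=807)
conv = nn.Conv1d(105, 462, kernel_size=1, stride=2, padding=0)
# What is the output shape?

Input shape: (29, 105, 807)
Output shape: (29, 462, 404)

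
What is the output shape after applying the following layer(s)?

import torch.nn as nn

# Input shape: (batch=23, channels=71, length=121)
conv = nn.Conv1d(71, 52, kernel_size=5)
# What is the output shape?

Input shape: (23, 71, 121)
Output shape: (23, 52, 117)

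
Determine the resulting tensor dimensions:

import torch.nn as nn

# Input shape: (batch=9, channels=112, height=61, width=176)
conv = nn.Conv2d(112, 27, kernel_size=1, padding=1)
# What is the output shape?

Input shape: (9, 112, 61, 176)
Output shape: (9, 27, 63, 178)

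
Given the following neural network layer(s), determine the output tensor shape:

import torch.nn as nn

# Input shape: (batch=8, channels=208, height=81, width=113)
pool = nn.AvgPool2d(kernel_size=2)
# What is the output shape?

Input shape: (8, 208, 81, 113)
Output shape: (8, 208, 40, 56)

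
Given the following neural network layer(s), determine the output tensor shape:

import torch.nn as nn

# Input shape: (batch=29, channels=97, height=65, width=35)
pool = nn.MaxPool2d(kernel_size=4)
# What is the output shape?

Input shape: (29, 97, 65, 35)
Output shape: (29, 97, 16, 8)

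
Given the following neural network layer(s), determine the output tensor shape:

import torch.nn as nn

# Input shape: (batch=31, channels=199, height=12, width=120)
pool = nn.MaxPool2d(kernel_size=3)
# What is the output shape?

Input shape: (31, 199, 12, 120)
Output shape: (31, 199, 4, 40)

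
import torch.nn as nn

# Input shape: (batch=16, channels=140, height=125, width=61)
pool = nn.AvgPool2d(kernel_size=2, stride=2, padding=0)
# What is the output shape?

Input shape: (16, 140, 125, 61)
Output shape: (16, 140, 62, 30)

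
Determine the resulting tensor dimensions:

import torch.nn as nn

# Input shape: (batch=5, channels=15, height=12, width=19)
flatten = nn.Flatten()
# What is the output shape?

Input shape: (5, 15, 12, 19)
Output shape: (5, 3420)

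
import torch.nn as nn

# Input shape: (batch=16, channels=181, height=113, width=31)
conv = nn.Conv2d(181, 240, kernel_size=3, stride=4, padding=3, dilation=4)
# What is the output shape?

Input shape: (16, 181, 113, 31)
Output shape: (16, 240, 28, 8)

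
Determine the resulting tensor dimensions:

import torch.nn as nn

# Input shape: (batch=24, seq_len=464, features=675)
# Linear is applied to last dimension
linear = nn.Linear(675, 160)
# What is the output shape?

Input shape: (24, 464, 675)
Output shape: (24, 464, 160)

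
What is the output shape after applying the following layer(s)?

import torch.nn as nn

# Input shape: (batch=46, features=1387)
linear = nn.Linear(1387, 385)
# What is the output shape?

Input shape: (46, 1387)
Output shape: (46, 385)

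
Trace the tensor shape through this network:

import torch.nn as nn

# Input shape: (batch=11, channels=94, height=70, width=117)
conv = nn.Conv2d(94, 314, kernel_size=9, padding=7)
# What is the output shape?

Input shape: (11, 94, 70, 117)
Output shape: (11, 314, 76, 123)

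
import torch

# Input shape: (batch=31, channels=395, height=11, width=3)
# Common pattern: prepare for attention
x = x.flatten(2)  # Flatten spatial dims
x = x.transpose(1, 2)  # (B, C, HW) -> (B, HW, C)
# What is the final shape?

Input shape: (31, 395, 11, 3)
  -> after flatten(2): (31, 395, 33)
Output shape: (31, 33, 395)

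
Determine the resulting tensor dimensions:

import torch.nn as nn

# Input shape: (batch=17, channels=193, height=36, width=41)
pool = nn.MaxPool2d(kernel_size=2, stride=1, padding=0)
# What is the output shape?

Input shape: (17, 193, 36, 41)
Output shape: (17, 193, 35, 40)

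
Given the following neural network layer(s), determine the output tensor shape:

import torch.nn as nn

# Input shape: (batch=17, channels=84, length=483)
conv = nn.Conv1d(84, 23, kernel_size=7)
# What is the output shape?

Input shape: (17, 84, 483)
Output shape: (17, 23, 477)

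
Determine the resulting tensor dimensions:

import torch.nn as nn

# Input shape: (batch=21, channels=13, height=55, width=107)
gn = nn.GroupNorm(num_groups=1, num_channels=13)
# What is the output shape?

Input shape: (21, 13, 55, 107)
Output shape: (21, 13, 55, 107)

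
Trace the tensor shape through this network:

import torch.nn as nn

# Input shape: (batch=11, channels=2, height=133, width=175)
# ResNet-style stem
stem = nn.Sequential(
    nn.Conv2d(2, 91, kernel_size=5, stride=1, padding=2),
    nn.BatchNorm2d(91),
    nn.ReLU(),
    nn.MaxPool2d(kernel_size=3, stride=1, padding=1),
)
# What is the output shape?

Input shape: (11, 2, 133, 175)
  -> after Conv2d 5x5 stride=1: (11, 91, 133, 175)
Output shape: (11, 91, 133, 175)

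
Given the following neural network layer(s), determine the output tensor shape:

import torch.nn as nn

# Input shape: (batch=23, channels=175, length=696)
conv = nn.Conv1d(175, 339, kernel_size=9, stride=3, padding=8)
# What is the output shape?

Input shape: (23, 175, 696)
Output shape: (23, 339, 235)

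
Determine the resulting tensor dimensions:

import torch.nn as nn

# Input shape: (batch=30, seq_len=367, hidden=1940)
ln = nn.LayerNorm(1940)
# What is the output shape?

Input shape: (30, 367, 1940)
Output shape: (30, 367, 1940)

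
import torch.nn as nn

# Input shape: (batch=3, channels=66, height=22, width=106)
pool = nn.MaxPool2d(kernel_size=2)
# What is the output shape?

Input shape: (3, 66, 22, 106)
Output shape: (3, 66, 11, 53)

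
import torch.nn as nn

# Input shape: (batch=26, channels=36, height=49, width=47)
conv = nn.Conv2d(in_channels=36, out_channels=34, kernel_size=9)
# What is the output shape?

Input shape: (26, 36, 49, 47)
Output shape: (26, 34, 41, 39)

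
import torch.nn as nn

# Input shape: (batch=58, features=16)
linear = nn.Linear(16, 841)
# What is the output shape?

Input shape: (58, 16)
Output shape: (58, 841)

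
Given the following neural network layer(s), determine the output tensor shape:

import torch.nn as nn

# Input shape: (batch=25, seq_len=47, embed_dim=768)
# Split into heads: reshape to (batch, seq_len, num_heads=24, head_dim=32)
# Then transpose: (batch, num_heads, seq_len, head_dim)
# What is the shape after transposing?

Input shape: (25, 47, 768)
  -> after reshape: (25, 47, 24, 32)
Output shape: (25, 24, 47, 32)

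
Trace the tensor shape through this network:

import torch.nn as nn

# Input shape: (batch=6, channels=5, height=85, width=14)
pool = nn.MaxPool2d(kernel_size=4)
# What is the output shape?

Input shape: (6, 5, 85, 14)
Output shape: (6, 5, 21, 3)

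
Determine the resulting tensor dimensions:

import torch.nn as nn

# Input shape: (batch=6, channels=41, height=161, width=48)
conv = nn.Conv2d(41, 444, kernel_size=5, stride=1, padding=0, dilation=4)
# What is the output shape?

Input shape: (6, 41, 161, 48)
Output shape: (6, 444, 145, 32)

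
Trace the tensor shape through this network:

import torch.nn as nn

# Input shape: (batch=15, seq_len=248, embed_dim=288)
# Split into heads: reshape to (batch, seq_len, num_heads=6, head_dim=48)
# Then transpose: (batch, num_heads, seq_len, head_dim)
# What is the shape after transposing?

Input shape: (15, 248, 288)
  -> after reshape: (15, 248, 6, 48)
Output shape: (15, 6, 248, 48)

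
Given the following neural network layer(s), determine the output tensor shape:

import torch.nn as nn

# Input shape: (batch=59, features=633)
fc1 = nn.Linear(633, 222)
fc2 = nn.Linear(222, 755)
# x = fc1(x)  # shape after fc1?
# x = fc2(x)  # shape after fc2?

Input shape: (59, 633)
  -> after fc1: (59, 222)
Output shape: (59, 755)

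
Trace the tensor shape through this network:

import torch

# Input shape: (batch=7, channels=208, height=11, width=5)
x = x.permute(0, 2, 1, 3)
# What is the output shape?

Input shape: (7, 208, 11, 5)
Output shape: (7, 11, 208, 5)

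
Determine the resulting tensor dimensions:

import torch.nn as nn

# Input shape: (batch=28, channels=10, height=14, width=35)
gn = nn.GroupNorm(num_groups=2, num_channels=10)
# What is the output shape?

Input shape: (28, 10, 14, 35)
Output shape: (28, 10, 14, 35)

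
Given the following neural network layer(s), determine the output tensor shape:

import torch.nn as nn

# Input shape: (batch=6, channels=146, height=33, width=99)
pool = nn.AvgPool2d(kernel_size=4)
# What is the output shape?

Input shape: (6, 146, 33, 99)
Output shape: (6, 146, 8, 24)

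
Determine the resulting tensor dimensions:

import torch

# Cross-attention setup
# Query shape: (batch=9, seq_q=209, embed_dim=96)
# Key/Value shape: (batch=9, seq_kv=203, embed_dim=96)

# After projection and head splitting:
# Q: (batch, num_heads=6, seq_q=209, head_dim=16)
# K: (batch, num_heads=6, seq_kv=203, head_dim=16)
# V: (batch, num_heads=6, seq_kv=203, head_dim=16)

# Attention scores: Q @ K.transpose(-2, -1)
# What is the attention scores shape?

Input shape: (9, 209, 96)
Output shape: (9, 6, 209, 203)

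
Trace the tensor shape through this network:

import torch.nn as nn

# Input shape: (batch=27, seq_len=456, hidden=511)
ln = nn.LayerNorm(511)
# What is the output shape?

Input shape: (27, 456, 511)
Output shape: (27, 456, 511)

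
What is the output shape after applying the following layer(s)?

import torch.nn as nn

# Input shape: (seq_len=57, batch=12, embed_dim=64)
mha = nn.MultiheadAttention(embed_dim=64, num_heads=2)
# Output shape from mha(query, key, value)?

Input shape: (57, 12, 64)
Output shape: (57, 12, 64)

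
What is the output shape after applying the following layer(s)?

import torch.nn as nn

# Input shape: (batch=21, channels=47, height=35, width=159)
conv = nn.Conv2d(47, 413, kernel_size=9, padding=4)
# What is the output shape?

Input shape: (21, 47, 35, 159)
Output shape: (21, 413, 35, 159)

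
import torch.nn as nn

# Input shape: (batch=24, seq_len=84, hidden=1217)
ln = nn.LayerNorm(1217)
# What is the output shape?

Input shape: (24, 84, 1217)
Output shape: (24, 84, 1217)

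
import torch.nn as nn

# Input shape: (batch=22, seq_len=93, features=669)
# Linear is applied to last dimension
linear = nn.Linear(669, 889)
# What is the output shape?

Input shape: (22, 93, 669)
Output shape: (22, 93, 889)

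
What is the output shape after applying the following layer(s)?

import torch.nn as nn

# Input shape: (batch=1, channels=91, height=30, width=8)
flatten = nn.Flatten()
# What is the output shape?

Input shape: (1, 91, 30, 8)
Output shape: (1, 21840)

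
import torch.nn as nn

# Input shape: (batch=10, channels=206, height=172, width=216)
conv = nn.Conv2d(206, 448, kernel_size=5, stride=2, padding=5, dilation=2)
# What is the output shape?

Input shape: (10, 206, 172, 216)
Output shape: (10, 448, 87, 109)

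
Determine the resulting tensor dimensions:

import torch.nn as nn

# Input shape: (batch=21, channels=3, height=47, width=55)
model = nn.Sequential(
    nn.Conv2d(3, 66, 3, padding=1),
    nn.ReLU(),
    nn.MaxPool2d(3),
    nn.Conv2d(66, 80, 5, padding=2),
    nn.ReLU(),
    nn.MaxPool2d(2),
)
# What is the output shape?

Input shape: (21, 3, 47, 55)
  -> after first Conv2d: (21, 66, 47, 55)
  -> after first MaxPool2d: (21, 66, 15, 18)
  -> after second Conv2d: (21, 80, 15, 18)
Output shape: (21, 80, 7, 9)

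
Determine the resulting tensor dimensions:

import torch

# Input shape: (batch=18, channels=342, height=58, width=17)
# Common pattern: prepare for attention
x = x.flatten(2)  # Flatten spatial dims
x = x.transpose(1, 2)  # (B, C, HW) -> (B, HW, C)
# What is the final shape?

Input shape: (18, 342, 58, 17)
  -> after flatten(2): (18, 342, 986)
Output shape: (18, 986, 342)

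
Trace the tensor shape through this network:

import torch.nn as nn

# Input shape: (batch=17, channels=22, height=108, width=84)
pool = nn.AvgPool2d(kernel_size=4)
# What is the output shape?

Input shape: (17, 22, 108, 84)
Output shape: (17, 22, 27, 21)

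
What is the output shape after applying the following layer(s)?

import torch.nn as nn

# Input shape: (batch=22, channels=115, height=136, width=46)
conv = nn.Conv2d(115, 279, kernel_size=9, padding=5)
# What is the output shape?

Input shape: (22, 115, 136, 46)
Output shape: (22, 279, 138, 48)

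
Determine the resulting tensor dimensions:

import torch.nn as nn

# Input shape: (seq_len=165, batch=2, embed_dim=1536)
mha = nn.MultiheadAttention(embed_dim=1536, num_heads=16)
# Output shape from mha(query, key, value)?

Input shape: (165, 2, 1536)
Output shape: (165, 2, 1536)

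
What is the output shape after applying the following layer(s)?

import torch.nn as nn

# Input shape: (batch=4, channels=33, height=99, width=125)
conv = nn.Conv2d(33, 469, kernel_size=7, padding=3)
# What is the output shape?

Input shape: (4, 33, 99, 125)
Output shape: (4, 469, 99, 125)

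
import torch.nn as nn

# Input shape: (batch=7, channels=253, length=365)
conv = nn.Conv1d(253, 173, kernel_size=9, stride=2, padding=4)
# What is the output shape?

Input shape: (7, 253, 365)
Output shape: (7, 173, 183)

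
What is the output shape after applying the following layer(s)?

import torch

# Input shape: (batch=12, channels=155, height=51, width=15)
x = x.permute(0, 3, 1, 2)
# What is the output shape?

Input shape: (12, 155, 51, 15)
Output shape: (12, 15, 155, 51)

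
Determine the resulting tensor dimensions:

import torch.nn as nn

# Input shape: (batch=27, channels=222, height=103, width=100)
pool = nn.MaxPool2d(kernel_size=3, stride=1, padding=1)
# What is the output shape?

Input shape: (27, 222, 103, 100)
Output shape: (27, 222, 103, 100)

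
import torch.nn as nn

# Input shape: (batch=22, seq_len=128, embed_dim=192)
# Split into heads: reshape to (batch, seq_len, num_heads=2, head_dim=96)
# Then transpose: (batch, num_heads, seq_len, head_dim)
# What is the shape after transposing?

Input shape: (22, 128, 192)
  -> after reshape: (22, 128, 2, 96)
Output shape: (22, 2, 128, 96)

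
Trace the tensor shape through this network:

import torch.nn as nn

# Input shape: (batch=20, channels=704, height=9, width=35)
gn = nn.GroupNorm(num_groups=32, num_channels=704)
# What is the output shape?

Input shape: (20, 704, 9, 35)
Output shape: (20, 704, 9, 35)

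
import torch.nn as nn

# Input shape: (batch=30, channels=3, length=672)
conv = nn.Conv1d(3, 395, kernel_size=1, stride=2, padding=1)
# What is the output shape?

Input shape: (30, 3, 672)
Output shape: (30, 395, 337)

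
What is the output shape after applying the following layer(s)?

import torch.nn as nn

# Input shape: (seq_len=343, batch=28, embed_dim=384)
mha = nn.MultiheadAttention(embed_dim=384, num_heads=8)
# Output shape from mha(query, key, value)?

Input shape: (343, 28, 384)
Output shape: (343, 28, 384)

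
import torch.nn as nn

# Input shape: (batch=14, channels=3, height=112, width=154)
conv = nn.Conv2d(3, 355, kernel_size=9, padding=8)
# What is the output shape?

Input shape: (14, 3, 112, 154)
Output shape: (14, 355, 120, 162)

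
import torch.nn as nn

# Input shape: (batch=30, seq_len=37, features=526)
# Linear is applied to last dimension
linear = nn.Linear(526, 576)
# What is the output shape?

Input shape: (30, 37, 526)
Output shape: (30, 37, 576)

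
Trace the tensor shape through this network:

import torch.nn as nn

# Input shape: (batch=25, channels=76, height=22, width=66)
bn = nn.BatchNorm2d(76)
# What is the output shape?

Input shape: (25, 76, 22, 66)
Output shape: (25, 76, 22, 66)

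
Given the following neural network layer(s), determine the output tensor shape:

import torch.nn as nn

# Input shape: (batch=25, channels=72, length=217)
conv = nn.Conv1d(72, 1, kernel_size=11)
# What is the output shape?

Input shape: (25, 72, 217)
Output shape: (25, 1, 207)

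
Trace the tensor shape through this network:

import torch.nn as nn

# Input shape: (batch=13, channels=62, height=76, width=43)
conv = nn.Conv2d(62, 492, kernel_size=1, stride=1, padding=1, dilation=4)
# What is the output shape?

Input shape: (13, 62, 76, 43)
Output shape: (13, 492, 78, 45)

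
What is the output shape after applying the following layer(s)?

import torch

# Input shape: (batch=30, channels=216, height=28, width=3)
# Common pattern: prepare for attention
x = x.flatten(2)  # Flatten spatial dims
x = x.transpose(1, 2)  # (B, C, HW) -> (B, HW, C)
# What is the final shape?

Input shape: (30, 216, 28, 3)
  -> after flatten(2): (30, 216, 84)
Output shape: (30, 84, 216)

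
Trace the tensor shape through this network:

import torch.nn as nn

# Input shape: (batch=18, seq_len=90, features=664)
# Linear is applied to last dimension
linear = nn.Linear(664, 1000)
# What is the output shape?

Input shape: (18, 90, 664)
Output shape: (18, 90, 1000)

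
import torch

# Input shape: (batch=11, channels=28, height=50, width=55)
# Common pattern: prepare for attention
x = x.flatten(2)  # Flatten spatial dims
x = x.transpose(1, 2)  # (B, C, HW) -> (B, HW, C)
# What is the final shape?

Input shape: (11, 28, 50, 55)
  -> after flatten(2): (11, 28, 2750)
Output shape: (11, 2750, 28)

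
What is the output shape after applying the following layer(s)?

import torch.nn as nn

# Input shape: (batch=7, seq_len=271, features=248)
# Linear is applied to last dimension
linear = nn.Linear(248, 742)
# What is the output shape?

Input shape: (7, 271, 248)
Output shape: (7, 271, 742)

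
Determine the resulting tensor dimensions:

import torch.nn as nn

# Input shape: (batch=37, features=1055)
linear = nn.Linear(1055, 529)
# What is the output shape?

Input shape: (37, 1055)
Output shape: (37, 529)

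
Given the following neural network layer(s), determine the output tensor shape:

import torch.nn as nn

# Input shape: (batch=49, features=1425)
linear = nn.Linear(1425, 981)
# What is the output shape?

Input shape: (49, 1425)
Output shape: (49, 981)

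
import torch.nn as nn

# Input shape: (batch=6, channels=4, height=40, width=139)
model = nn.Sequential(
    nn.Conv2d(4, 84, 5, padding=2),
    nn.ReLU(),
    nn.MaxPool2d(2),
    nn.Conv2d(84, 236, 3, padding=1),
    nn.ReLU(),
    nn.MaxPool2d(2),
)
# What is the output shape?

Input shape: (6, 4, 40, 139)
  -> after first Conv2d: (6, 84, 40, 139)
  -> after first MaxPool2d: (6, 84, 20, 69)
  -> after second Conv2d: (6, 236, 20, 69)
Output shape: (6, 236, 10, 34)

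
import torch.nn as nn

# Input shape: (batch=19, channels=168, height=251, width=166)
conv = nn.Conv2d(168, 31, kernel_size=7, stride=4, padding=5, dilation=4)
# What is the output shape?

Input shape: (19, 168, 251, 166)
Output shape: (19, 31, 60, 38)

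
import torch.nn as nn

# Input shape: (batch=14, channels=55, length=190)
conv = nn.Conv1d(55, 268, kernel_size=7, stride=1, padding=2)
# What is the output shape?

Input shape: (14, 55, 190)
Output shape: (14, 268, 188)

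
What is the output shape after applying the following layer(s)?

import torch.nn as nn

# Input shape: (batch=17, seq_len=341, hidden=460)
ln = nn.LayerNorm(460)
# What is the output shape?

Input shape: (17, 341, 460)
Output shape: (17, 341, 460)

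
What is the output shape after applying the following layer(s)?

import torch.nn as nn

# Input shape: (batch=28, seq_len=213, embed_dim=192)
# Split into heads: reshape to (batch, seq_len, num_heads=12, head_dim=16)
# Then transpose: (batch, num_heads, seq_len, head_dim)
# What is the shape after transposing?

Input shape: (28, 213, 192)
  -> after reshape: (28, 213, 12, 16)
Output shape: (28, 12, 213, 16)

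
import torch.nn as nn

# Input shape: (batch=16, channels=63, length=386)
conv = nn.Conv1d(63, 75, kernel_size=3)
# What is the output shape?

Input shape: (16, 63, 386)
Output shape: (16, 75, 384)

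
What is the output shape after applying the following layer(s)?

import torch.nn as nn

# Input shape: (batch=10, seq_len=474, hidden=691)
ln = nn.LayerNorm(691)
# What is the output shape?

Input shape: (10, 474, 691)
Output shape: (10, 474, 691)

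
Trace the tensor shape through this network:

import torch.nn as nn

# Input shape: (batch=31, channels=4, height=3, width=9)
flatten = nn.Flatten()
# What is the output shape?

Input shape: (31, 4, 3, 9)
Output shape: (31, 108)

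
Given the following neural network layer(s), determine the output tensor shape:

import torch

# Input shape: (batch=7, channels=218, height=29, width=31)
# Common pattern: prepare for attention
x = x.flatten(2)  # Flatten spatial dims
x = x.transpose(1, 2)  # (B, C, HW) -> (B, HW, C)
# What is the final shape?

Input shape: (7, 218, 29, 31)
  -> after flatten(2): (7, 218, 899)
Output shape: (7, 899, 218)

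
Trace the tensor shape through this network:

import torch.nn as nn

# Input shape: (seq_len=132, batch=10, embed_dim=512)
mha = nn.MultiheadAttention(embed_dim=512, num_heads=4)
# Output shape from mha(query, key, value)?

Input shape: (132, 10, 512)
Output shape: (132, 10, 512)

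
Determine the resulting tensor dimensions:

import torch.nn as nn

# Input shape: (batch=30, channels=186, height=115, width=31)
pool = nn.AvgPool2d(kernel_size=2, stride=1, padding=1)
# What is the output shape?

Input shape: (30, 186, 115, 31)
Output shape: (30, 186, 116, 32)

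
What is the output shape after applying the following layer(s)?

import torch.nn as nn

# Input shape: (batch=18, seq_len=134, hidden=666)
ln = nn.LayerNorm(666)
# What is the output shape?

Input shape: (18, 134, 666)
Output shape: (18, 134, 666)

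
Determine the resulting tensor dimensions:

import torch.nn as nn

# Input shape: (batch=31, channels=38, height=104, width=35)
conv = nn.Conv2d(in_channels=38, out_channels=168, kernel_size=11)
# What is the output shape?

Input shape: (31, 38, 104, 35)
Output shape: (31, 168, 94, 25)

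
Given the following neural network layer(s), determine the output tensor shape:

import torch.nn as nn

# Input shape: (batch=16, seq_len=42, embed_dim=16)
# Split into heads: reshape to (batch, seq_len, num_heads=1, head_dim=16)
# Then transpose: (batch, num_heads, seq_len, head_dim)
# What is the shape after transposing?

Input shape: (16, 42, 16)
  -> after reshape: (16, 42, 1, 16)
Output shape: (16, 1, 42, 16)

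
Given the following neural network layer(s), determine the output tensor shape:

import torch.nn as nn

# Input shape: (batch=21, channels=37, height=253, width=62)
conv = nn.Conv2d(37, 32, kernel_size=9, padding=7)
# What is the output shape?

Input shape: (21, 37, 253, 62)
Output shape: (21, 32, 259, 68)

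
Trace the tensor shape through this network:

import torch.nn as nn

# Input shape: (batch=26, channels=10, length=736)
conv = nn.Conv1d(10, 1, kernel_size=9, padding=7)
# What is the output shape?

Input shape: (26, 10, 736)
Output shape: (26, 1, 742)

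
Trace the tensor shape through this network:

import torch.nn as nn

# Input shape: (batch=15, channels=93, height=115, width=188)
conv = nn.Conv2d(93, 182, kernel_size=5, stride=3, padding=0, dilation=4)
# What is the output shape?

Input shape: (15, 93, 115, 188)
Output shape: (15, 182, 33, 58)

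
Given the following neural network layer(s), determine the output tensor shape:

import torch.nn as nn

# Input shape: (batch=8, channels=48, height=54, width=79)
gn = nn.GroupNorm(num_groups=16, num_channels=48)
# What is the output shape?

Input shape: (8, 48, 54, 79)
Output shape: (8, 48, 54, 79)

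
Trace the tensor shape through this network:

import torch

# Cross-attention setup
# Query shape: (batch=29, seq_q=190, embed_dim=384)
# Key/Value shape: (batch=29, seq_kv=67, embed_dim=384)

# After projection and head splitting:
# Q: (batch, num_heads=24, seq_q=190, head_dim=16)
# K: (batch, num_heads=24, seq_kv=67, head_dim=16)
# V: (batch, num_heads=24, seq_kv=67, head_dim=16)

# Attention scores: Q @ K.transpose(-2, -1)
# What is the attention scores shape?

Input shape: (29, 190, 384)
Output shape: (29, 24, 190, 67)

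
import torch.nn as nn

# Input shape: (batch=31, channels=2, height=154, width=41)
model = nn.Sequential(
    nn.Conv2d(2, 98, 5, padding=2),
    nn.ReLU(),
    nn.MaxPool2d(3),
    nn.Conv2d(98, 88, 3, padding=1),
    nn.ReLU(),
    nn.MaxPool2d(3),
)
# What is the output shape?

Input shape: (31, 2, 154, 41)
  -> after first Conv2d: (31, 98, 154, 41)
  -> after first MaxPool2d: (31, 98, 51, 13)
  -> after second Conv2d: (31, 88, 51, 13)
Output shape: (31, 88, 17, 4)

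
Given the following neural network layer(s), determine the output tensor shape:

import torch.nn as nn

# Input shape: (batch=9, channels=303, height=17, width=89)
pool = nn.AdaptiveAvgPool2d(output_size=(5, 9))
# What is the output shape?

Input shape: (9, 303, 17, 89)
Output shape: (9, 303, 5, 9)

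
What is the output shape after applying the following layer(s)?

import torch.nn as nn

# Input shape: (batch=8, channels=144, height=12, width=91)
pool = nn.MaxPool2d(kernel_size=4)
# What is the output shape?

Input shape: (8, 144, 12, 91)
Output shape: (8, 144, 3, 22)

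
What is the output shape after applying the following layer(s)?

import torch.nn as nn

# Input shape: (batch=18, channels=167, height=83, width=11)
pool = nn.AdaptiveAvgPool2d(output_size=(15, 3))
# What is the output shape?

Input shape: (18, 167, 83, 11)
Output shape: (18, 167, 15, 3)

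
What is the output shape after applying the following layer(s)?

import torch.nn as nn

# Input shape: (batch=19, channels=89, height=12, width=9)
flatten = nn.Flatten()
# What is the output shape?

Input shape: (19, 89, 12, 9)
Output shape: (19, 9612)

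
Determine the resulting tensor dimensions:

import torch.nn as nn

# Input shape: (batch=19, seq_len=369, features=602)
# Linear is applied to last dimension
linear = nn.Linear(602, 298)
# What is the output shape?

Input shape: (19, 369, 602)
Output shape: (19, 369, 298)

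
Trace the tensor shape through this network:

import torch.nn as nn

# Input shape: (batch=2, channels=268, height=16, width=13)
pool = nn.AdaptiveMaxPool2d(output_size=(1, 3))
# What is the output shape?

Input shape: (2, 268, 16, 13)
Output shape: (2, 268, 1, 3)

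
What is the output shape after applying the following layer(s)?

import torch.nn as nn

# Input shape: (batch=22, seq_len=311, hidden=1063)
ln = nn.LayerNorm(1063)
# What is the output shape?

Input shape: (22, 311, 1063)
Output shape: (22, 311, 1063)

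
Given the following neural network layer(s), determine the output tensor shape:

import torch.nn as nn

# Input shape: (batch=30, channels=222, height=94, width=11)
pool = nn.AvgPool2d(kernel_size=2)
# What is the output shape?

Input shape: (30, 222, 94, 11)
Output shape: (30, 222, 47, 5)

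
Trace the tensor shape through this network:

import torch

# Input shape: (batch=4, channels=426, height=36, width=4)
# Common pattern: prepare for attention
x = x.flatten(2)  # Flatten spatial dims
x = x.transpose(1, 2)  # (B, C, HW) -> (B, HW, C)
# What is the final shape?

Input shape: (4, 426, 36, 4)
  -> after flatten(2): (4, 426, 144)
Output shape: (4, 144, 426)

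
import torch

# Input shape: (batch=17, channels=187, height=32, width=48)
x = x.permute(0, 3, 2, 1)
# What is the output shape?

Input shape: (17, 187, 32, 48)
Output shape: (17, 48, 32, 187)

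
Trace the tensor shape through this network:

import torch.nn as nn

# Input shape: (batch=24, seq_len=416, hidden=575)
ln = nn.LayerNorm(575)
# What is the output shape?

Input shape: (24, 416, 575)
Output shape: (24, 416, 575)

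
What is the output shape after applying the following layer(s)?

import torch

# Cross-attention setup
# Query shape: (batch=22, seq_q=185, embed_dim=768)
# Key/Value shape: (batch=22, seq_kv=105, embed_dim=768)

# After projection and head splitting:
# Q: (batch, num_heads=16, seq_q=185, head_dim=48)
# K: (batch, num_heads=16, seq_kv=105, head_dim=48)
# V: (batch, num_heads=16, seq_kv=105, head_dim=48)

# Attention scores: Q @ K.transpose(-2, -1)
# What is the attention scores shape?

Input shape: (22, 185, 768)
Output shape: (22, 16, 185, 105)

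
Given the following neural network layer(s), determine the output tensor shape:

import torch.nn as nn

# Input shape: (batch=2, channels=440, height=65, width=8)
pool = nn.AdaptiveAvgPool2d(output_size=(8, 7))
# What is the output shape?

Input shape: (2, 440, 65, 8)
Output shape: (2, 440, 8, 7)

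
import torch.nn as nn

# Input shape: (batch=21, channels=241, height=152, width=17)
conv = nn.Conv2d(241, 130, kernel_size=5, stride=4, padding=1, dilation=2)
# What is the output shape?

Input shape: (21, 241, 152, 17)
Output shape: (21, 130, 37, 3)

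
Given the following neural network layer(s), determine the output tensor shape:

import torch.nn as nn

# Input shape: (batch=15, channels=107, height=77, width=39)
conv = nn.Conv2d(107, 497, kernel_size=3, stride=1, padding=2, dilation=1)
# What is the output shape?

Input shape: (15, 107, 77, 39)
Output shape: (15, 497, 79, 41)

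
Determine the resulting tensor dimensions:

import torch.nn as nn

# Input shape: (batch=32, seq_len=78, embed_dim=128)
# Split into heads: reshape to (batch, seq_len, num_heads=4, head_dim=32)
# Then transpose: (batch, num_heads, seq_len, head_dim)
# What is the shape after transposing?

Input shape: (32, 78, 128)
  -> after reshape: (32, 78, 4, 32)
Output shape: (32, 4, 78, 32)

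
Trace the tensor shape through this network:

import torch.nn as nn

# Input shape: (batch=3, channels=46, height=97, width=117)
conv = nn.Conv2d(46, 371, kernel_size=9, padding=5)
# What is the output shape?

Input shape: (3, 46, 97, 117)
Output shape: (3, 371, 99, 119)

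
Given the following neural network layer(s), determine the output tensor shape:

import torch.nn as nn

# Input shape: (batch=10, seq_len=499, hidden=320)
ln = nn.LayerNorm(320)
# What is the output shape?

Input shape: (10, 499, 320)
Output shape: (10, 499, 320)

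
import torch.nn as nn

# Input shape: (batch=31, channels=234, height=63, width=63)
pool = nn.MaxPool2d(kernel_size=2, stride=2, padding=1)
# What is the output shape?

Input shape: (31, 234, 63, 63)
Output shape: (31, 234, 32, 32)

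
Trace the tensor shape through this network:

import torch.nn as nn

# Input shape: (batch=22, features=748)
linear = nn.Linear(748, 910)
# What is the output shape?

Input shape: (22, 748)
Output shape: (22, 910)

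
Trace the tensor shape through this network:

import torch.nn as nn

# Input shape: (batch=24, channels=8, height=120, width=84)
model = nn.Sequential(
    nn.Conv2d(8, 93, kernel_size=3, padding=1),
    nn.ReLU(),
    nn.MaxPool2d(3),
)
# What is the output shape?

Input shape: (24, 8, 120, 84)
  -> after Conv2d: (24, 93, 120, 84)
  -> after ReLU: (24, 93, 120, 84)
Output shape: (24, 93, 40, 28)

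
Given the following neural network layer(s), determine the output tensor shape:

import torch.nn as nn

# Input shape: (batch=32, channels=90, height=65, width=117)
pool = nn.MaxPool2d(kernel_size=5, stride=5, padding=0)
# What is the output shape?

Input shape: (32, 90, 65, 117)
Output shape: (32, 90, 13, 23)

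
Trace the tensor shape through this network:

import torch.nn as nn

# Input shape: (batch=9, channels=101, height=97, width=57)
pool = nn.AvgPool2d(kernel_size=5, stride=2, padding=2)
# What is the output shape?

Input shape: (9, 101, 97, 57)
Output shape: (9, 101, 49, 29)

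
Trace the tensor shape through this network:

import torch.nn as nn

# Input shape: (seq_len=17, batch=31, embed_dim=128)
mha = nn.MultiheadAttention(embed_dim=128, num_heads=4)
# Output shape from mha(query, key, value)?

Input shape: (17, 31, 128)
Output shape: (17, 31, 128)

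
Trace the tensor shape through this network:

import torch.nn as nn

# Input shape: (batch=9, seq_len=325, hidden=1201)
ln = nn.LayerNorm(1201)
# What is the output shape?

Input shape: (9, 325, 1201)
Output shape: (9, 325, 1201)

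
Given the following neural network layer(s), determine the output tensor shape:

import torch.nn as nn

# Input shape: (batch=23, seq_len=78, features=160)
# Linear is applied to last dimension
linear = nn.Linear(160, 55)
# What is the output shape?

Input shape: (23, 78, 160)
Output shape: (23, 78, 55)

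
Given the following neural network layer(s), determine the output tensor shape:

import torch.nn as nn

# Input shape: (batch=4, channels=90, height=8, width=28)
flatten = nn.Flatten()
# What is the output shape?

Input shape: (4, 90, 8, 28)
Output shape: (4, 20160)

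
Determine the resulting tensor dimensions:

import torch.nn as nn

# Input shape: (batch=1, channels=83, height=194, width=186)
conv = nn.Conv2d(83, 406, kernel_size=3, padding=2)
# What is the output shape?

Input shape: (1, 83, 194, 186)
Output shape: (1, 406, 196, 188)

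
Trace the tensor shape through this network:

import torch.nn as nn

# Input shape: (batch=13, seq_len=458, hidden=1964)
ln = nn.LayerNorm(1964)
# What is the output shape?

Input shape: (13, 458, 1964)
Output shape: (13, 458, 1964)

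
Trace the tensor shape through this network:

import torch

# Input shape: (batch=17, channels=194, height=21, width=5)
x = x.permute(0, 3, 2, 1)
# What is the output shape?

Input shape: (17, 194, 21, 5)
Output shape: (17, 5, 21, 194)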